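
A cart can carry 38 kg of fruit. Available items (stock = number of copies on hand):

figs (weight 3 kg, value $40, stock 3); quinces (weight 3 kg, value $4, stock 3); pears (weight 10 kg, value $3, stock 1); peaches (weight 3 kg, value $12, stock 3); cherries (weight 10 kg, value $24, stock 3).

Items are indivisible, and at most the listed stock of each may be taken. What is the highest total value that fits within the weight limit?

Best selections within weight 38 and stock limits:
- 3×figs + 3×peaches + 2×cherries: weight 38, value 204
- 3×figs + 1×quinces + 2×peaches + 2×cherries: weight 38, value 196
- 3×figs + 2×peaches + 2×cherries: weight 35, value 192
Best: $204.

$204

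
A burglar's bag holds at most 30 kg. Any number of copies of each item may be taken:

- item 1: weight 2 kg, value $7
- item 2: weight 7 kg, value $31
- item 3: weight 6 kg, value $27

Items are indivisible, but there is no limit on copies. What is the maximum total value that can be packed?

Best value-per-unit is item 3 at 27/6, and filling with it alone uses weight 5×6=30. No mix of the others beats 5×27 = 135.

$135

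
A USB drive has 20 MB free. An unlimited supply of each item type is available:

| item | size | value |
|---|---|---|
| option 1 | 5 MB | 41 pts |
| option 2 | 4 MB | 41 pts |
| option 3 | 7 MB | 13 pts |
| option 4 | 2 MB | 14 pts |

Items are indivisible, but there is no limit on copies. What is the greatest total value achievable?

205 pts

Best value-per-unit is option 2 at 41/4, and filling with it alone uses size 5×4=20. No mix of the others beats 5×41 = 205.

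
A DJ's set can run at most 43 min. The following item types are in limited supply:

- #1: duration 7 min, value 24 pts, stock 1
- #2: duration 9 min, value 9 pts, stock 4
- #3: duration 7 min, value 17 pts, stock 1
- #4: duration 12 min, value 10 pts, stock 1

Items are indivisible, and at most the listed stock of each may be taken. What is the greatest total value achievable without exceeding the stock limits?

Top feasible selections:
- 1×#1 + 3×#2 + 1×#3: duration 41, value 68
- 1×#1 + 1×#2 + 1×#3 + 1×#4: duration 35, value 60
- 1×#1 + 4×#2: duration 43, value 60
- 1×#1 + 2×#2 + 1×#3: duration 32, value 59
Best: 68 pts.

68 pts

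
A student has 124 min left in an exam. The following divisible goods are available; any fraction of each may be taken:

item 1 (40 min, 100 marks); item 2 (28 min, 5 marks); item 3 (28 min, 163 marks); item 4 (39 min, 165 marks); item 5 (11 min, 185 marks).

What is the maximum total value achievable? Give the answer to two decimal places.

614.07

Take in order of value per unit:
- item 5 (185/11 per unit): all 11 → value 185, running total 185.00
- item 3 (163/28 per unit): all 28 → value 163, running total 348.00
- item 4 (165/39 per unit): all 39 → value 165, running total 513.00
- item 1 (100/40 per unit): all 40 → value 100, running total 613.00
- item 2 (5/28 per unit): 6 of 28 → value 6×5/28 = 1.0714, running total 614.07
Total 614.07.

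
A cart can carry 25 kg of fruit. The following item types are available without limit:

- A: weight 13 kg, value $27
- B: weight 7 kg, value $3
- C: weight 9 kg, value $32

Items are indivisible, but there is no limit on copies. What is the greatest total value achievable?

Best value-per-unit is C at 32/9; filling with it alone gives 2×32 = 64.
Optimal mix: 1×B + 2×C → weight 25, value 67.

$67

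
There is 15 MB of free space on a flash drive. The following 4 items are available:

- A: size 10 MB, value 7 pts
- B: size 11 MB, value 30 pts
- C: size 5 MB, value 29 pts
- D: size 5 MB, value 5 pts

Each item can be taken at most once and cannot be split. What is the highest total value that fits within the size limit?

Check high-value combinations within 15 MB:
- A+C: size 10+5=15, value 7+29=36
- C+D: size 5+5=10, value 29+5=34
- B: size 11, value 30
- C: size 5, value 29
- A+D: size 10+5=15, value 7+5=12
Best: 36 pts.

36 pts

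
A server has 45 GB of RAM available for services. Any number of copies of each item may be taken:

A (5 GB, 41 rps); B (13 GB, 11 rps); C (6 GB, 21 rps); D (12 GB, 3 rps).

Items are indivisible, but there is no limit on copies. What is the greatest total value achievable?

369 rps

Best value-per-unit is A at 41/5, and filling with it alone uses memory 9×5=45. No mix of the others beats 9×41 = 369.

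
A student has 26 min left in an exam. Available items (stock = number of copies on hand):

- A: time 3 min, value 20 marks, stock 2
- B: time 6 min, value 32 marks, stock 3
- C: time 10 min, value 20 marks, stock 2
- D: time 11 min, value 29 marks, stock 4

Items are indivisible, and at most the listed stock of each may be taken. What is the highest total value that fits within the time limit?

136 marks

Best selections within time 26 and stock limits:
- 2×A + 3×B: time 24, value 136
- 1×A + 3×B: time 21, value 116
- 1×A + 2×B + 1×D: time 26, value 113
- 2×A + 2×B: time 18, value 104
Best: 136 marks.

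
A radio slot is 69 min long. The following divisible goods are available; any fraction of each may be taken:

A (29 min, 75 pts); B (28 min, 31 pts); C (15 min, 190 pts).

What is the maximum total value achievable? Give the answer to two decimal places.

Take in order of value per unit:
- C (190/15 per unit): all 15 → value 190, running total 190.00
- A (75/29 per unit): all 29 → value 75, running total 265.00
- B (31/28 per unit): 25 of 28 → value 25×31/28 = 27.6786, running total 292.68
Total 292.68.

292.68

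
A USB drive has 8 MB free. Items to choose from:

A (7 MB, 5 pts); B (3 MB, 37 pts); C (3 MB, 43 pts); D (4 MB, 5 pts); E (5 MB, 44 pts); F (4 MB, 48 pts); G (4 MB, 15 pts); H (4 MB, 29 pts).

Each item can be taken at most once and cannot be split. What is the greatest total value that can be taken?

91 pts

This is a 0/1 knapsack; check combinations near the capacity.
- C+F: size 3+4=7, value 43+48=91
- C+E: size 3+5=8, value 43+44=87
- B+F: size 3+4=7, value 37+48=85
- B+E: size 3+5=8, value 37+44=81
Best: 91 pts.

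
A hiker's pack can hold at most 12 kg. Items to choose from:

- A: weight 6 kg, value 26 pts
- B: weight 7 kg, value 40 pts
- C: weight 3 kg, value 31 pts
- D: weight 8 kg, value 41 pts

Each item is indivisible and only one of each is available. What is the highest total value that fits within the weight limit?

72 pts

Check high-value combinations within 12 kg:
- C+D: weight 3+8=11, value 31+41=72
- B+C: weight 7+3=10, value 40+31=71
- A+C: weight 6+3=9, value 26+31=57
Best: 72 pts.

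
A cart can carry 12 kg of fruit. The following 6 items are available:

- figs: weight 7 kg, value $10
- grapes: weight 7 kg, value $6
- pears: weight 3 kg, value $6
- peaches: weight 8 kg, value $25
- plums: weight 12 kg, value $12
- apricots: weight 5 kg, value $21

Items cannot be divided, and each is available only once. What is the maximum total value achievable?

$31

Check high-value combinations within 12 kg:
- pears+peaches: weight 3+8=11, value 6+25=31
- figs+apricots: weight 7+5=12, value 10+21=31
- pears+apricots: weight 3+5=8, value 6+21=27
- grapes+apricots: weight 7+5=12, value 6+21=27
- peaches: weight 8, value 25
Best: $31.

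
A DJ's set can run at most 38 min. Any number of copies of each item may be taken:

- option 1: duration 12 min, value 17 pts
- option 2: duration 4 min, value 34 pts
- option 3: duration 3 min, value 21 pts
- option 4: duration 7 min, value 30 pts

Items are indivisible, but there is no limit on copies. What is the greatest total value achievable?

Best value-per-unit is option 2 at 34/4; filling with it alone gives 9×34 = 306.
Optimal mix: 8×option 2 + 2×option 3 → duration 38, value 314.

314 pts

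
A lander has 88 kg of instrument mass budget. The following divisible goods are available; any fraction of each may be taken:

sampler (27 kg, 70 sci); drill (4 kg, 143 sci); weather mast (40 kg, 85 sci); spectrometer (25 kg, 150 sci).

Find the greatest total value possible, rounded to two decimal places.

431.00

Take in order of value per unit:
- drill (143/4 per unit): all 4 → value 143, running total 143.00
- spectrometer (150/25 per unit): all 25 → value 150, running total 293.00
- sampler (70/27 per unit): all 27 → value 70, running total 363.00
- weather mast (85/40 per unit): 32 of 40 → value 32×85/40 = 68.0000, running total 431.00
Total 431.00.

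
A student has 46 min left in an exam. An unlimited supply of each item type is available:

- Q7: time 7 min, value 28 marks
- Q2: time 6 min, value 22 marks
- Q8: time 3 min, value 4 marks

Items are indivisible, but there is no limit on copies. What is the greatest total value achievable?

Best value-per-unit is Q7 at 28/7; filling with it alone gives 6×28 = 168.
Optimal mix: 4×Q7 + 3×Q2 → time 46, value 178.

178 marks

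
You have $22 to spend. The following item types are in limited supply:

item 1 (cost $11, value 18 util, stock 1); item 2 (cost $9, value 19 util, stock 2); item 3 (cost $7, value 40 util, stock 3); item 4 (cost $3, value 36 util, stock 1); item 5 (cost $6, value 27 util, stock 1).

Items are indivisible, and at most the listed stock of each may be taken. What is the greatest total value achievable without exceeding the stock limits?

120 util

Top feasible selections:
- 3×item 3: cost 21, value 120
- 2×item 3 + 1×item 4: cost 17, value 116
- 2×item 3 + 1×item 5: cost 20, value 107
- 1×item 3 + 1×item 4 + 1×item 5: cost 16, value 103
Best: 120 util.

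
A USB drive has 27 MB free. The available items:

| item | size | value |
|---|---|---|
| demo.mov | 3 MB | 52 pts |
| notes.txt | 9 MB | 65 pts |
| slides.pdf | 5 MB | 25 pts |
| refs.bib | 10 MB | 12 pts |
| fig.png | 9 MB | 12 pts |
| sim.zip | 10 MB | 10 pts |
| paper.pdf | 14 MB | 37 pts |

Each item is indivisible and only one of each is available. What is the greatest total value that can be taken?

Check high-value combinations within 27 MB:
- demo.mov+notes.txt+slides.pdf+fig.png: size 3+9+5+9=26, value 52+65+25+12=154
- demo.mov+notes.txt+paper.pdf: size 3+9+14=26, value 52+65+37=154
- demo.mov+notes.txt+slides.pdf+refs.bib: size 3+9+5+10=27, value 52+65+25+12=154
Best: 154 pts.

154 pts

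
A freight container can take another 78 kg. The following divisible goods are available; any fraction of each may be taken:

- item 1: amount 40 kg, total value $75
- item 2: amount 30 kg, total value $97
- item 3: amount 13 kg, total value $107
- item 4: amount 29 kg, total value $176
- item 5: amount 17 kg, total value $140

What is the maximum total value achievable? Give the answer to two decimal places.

484.43

Take in order of value per unit:
- item 5 (140/17 per unit): all 17 → value 140, running total 140.00
- item 3 (107/13 per unit): all 13 → value 107, running total 247.00
- item 4 (176/29 per unit): all 29 → value 176, running total 423.00
- item 2 (97/30 per unit): 19 of 30 → value 19×97/30 = 61.4333, running total 484.43
Total 484.43.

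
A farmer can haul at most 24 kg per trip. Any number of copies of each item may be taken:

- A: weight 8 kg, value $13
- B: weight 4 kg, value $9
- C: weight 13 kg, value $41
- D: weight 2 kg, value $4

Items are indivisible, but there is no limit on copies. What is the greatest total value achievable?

$63

Best value-per-unit is C at 41/13; filling with it alone gives 1×41 = 41.
Optimal mix: 2×B + 1×C + 1×D → weight 23, value 63.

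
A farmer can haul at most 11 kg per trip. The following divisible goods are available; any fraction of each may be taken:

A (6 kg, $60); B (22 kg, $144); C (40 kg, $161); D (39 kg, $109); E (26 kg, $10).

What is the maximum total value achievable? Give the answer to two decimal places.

92.73

Take in order of value per unit:
- A (60/6 per unit): all 6 → value 60, running total 60.00
- B (144/22 per unit): 5 of 22 → value 5×144/22 = 32.7273, running total 92.73
Total 92.73.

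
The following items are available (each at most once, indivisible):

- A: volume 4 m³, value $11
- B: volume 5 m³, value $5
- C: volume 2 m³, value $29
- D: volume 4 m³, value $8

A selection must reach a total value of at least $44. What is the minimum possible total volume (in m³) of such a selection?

Subsets with value ≥ 44, sorted by total volume:
- A+C+D: volume 10, value 48
- A+B+C: volume 11, value 45
Minimum volume: 10 m³.

10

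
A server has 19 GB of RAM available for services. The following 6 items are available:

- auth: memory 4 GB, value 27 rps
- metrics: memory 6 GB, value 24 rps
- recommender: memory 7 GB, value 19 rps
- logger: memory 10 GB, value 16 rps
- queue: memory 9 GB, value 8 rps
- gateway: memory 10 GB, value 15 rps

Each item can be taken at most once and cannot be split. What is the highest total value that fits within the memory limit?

Check high-value combinations within 19 GB:
- auth+metrics+recommender: memory 4+6+7=17, value 27+24+19=70
- auth+metrics+queue: memory 4+6+9=19, value 27+24+8=59
- auth+metrics: memory 4+6=10, value 27+24=51
- auth+recommender: memory 4+7=11, value 27+19=46
- metrics+recommender: memory 6+7=13, value 24+19=43
Best: 70 rps.

70 rps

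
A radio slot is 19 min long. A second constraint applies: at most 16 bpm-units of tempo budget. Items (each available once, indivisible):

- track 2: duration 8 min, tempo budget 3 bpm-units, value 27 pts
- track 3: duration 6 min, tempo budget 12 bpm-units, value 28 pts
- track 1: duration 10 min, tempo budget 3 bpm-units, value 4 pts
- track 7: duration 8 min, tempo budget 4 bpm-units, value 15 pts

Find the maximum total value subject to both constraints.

Feasible sets respecting both limits:
- track 2+track 3: duration 14, tempo budget 15, value 55
- track 3+track 7: duration 14, tempo budget 16, value 43
- track 2+track 7: duration 16, tempo budget 7, value 42
- track 3+track 1: duration 16, tempo budget 15, value 32
Best: 55 pts.

55 pts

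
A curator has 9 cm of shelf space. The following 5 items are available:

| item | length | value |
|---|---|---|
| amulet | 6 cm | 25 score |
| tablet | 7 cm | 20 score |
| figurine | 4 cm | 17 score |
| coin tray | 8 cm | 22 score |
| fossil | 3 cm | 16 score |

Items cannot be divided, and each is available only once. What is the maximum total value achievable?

Check high-value combinations within 9 cm:
- amulet+fossil: length 6+3=9, value 25+16=41
- figurine+fossil: length 4+3=7, value 17+16=33
- amulet: length 6, value 25
- coin tray: length 8, value 22
- tablet: length 7, value 20
Best: 41 score.

41 score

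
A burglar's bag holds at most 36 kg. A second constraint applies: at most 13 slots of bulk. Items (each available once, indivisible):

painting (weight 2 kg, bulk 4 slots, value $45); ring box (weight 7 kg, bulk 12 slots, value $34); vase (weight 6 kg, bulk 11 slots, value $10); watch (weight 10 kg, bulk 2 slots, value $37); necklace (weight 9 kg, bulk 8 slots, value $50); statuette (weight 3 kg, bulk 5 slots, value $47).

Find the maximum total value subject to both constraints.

Feasible sets respecting both limits:
- painting+watch+statuette: weight 15, bulk 11, value 129
- necklace+statuette: weight 12, bulk 13, value 97
- painting+necklace: weight 11, bulk 12, value 95
- painting+statuette: weight 5, bulk 9, value 92
Best: $129.

$129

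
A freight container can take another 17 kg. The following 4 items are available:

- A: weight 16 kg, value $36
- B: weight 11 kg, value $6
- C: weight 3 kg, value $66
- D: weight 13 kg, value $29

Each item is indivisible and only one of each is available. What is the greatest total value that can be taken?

Check high-value combinations within 17 kg:
- C+D: weight 3+13=16, value 66+29=95
- B+C: weight 11+3=14, value 6+66=72
- C: weight 3, value 66
- A: weight 16, value 36
- D: weight 13, value 29
Best: $95.

$95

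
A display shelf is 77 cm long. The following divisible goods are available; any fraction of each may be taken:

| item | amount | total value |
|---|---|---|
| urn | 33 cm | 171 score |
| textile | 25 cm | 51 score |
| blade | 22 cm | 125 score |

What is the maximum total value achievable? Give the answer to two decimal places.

Take in order of value per unit:
- blade (125/22 per unit): all 22 → value 125, running total 125.00
- urn (171/33 per unit): all 33 → value 171, running total 296.00
- textile (51/25 per unit): 22 of 25 → value 22×51/25 = 44.8800, running total 340.88
Total 340.88.

340.88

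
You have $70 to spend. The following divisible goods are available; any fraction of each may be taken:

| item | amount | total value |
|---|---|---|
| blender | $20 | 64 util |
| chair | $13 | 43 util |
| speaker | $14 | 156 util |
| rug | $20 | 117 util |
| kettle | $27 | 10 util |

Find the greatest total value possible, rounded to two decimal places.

381.11

Take in order of value per unit:
- speaker (156/14 per unit): all 14 → value 156, running total 156.00
- rug (117/20 per unit): all 20 → value 117, running total 273.00
- chair (43/13 per unit): all 13 → value 43, running total 316.00
- blender (64/20 per unit): all 20 → value 64, running total 380.00
- kettle (10/27 per unit): 3 of 27 → value 3×10/27 = 1.1111, running total 381.11
Total 381.11.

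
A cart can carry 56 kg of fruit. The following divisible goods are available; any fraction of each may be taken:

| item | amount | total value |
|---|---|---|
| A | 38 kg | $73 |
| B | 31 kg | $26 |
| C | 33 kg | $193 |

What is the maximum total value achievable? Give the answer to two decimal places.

237.18

Take in order of value per unit:
- C (193/33 per unit): all 33 → value 193, running total 193.00
- A (73/38 per unit): 23 of 38 → value 23×73/38 = 44.1842, running total 237.18
Total 237.18.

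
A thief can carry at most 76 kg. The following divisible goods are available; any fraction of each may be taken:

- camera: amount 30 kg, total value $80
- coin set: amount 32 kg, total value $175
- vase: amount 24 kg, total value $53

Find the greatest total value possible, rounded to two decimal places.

Take in order of value per unit:
- coin set (175/32 per unit): all 32 → value 175, running total 175.00
- camera (80/30 per unit): all 30 → value 80, running total 255.00
- vase (53/24 per unit): 14 of 24 → value 14×53/24 = 30.9167, running total 285.92
Total 285.92.

285.92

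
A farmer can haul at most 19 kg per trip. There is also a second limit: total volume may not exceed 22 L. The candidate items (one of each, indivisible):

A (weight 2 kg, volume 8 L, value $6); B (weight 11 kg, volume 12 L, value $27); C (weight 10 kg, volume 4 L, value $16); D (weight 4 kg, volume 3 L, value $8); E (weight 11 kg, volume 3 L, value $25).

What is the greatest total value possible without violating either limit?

Feasible sets respecting both limits:
- A+D+E: weight 17, volume 14, value 39
- B+D: weight 15, volume 15, value 35
- A+B: weight 13, volume 20, value 33
- D+E: weight 15, volume 6, value 33
Best: $39.

$39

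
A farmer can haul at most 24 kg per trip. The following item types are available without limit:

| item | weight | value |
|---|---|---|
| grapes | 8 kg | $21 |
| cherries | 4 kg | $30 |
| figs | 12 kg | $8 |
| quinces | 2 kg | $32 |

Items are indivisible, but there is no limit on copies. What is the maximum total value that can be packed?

Best value-per-unit is quinces at 32/2, and filling with it alone uses weight 12×2=24. No mix of the others beats 12×32 = 384.

$384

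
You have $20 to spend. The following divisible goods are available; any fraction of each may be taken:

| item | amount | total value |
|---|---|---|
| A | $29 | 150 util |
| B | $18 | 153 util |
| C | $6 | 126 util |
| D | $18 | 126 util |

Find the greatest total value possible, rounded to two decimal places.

Take in order of value per unit:
- C (126/6 per unit): all 6 → value 126, running total 126.00
- B (153/18 per unit): 14 of 18 → value 14×153/18 = 119.0000, running total 245.00
Total 245.00.

245.00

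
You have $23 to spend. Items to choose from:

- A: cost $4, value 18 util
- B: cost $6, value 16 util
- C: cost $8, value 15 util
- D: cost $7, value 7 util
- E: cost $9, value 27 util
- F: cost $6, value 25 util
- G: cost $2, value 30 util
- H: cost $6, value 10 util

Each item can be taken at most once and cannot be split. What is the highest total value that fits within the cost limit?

100 util

This is a 0/1 knapsack; check combinations near the capacity.
- A+E+F+G: cost 4+9+6+2=21, value 18+27+25+30=100
- B+E+F+G: cost 6+9+6+2=23, value 16+27+25+30=98
- E+F+G+H: cost 9+6+2+6=23, value 27+25+30+10=92
- A+B+E+G: cost 4+6+9+2=21, value 18+16+27+30=91
Best: 100 util.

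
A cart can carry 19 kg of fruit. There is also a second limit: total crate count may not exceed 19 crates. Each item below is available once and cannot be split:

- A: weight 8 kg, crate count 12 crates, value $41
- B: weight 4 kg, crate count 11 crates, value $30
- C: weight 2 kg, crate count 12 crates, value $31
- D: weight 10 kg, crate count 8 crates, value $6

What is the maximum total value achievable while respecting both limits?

$41

Feasible sets respecting both limits:
- A: weight 8, crate count 12, value 41
- B+D: weight 14, crate count 19, value 36
- C: weight 2, crate count 12, value 31
- B: weight 4, crate count 11, value 30
Best: $41.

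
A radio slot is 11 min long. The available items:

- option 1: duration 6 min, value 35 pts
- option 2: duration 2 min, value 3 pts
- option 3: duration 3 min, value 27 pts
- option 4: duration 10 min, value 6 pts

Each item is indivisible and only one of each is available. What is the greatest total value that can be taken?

Check high-value combinations within 11 min:
- option 1+option 2+option 3: duration 6+2+3=11, value 35+3+27=65
- option 1+option 3: duration 6+3=9, value 35+27=62
- option 1+option 2: duration 6+2=8, value 35+3=38
- option 1: duration 6, value 35
Best: 65 pts.

65 pts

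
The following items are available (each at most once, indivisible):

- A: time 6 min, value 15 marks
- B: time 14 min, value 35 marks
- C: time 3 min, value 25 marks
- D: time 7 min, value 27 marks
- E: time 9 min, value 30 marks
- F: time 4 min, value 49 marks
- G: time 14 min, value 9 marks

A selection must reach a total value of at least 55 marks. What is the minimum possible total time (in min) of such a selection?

Subsets with value ≥ 55, sorted by total time:
- C+F: time 7, value 74
- A+F: time 10, value 64
- D+F: time 11, value 76
Minimum time: 7 min.

7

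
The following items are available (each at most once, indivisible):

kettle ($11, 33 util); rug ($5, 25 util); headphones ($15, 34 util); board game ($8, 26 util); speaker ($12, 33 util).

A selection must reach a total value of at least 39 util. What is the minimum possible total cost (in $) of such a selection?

Subsets with value ≥ 39, sorted by total cost:
- rug+board game: cost 13, value 51
- kettle+rug: cost 16, value 58
- rug+speaker: cost 17, value 58
Minimum cost: 13 $.

13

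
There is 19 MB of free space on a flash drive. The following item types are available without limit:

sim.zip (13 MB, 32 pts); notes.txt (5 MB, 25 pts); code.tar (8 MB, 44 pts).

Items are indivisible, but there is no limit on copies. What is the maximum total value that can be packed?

94 pts

Best value-per-unit is code.tar at 44/8; filling with it alone gives 2×44 = 88.
Optimal mix: 2×notes.txt + 1×code.tar → size 18, value 94.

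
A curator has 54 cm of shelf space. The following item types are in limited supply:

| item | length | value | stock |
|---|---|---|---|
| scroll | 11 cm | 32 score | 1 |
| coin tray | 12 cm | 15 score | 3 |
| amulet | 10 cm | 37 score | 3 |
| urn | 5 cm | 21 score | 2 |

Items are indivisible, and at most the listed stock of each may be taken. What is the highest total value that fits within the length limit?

185 score

Best selections within length 54 and stock limits:
- 1×scroll + 3×amulet + 2×urn: length 51, value 185
- 1×coin tray + 3×amulet + 2×urn: length 52, value 168
- 1×scroll + 3×amulet + 1×urn: length 46, value 164
- 1×scroll + 1×coin tray + 2×amulet + 2×urn: length 53, value 163
Best: 185 score.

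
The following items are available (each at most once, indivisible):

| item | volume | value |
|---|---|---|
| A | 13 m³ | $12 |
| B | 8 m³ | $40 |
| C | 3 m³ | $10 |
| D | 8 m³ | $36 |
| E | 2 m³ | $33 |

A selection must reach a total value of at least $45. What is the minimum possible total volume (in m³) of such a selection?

Subsets with value ≥ 45, sorted by total volume:
- B+E: volume 10, value 73
- D+E: volume 10, value 69
- B+C: volume 11, value 50
Minimum volume: 10 m³.

10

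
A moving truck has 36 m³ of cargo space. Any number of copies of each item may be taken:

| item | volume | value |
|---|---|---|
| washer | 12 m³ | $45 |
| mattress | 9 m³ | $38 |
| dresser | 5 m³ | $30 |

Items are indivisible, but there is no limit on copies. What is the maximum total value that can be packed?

Best value-per-unit is dresser at 30/5, and filling with it alone uses volume 7×5=35. No mix of the others beats 7×30 = 210.

$210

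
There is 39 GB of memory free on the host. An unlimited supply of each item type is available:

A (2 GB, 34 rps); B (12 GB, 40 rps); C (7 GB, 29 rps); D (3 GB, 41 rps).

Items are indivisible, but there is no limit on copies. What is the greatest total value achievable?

653 rps

Best value-per-unit is A at 34/2; filling with it alone gives 19×34 = 646.
Optimal mix: 18×A + 1×D → memory 39, value 653.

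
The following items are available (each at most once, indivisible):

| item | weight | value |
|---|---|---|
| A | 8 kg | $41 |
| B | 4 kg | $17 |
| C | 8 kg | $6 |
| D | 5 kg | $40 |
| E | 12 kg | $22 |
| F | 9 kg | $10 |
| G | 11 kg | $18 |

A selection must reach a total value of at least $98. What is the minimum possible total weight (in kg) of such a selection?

17

Subsets with value ≥ 98, sorted by total weight:
- A+B+D: weight 17, value 98
- A+D+G: weight 24, value 99
- A+B+C+D: weight 25, value 104
Minimum weight: 17 kg.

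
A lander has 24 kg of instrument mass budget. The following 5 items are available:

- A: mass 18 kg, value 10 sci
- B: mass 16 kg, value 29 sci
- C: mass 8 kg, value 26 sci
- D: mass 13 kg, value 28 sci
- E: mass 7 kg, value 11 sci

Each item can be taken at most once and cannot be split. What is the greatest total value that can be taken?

This is a 0/1 knapsack; check combinations near the capacity.
- B+C: mass 16+8=24, value 29+26=55
- C+D: mass 8+13=21, value 26+28=54
- B+E: mass 16+7=23, value 29+11=40
- D+E: mass 13+7=20, value 28+11=39
Best: 55 sci.

55 sci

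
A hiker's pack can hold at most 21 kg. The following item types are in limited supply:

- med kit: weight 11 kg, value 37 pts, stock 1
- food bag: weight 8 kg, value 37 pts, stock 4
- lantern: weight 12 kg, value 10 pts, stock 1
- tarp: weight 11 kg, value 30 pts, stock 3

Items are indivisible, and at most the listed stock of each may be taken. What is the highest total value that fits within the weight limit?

74 pts

Best selections within weight 21 and stock limits:
- 2×food bag: weight 16, value 74
- 1×med kit + 1×food bag: weight 19, value 74
- 1×food bag + 1×tarp: weight 19, value 67
Best: 74 pts.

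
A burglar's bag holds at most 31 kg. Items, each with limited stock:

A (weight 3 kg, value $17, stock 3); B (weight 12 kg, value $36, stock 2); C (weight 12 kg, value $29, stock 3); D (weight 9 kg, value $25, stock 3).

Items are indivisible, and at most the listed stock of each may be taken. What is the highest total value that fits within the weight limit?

$112

Top feasible selections:
- 3×A + 1×B + 1×D: weight 30, value 112
- 2×A + 2×B: weight 30, value 106
- 3×A + 1×C + 1×D: weight 30, value 105
- 3×A + 2×D: weight 27, value 101
Best: $112.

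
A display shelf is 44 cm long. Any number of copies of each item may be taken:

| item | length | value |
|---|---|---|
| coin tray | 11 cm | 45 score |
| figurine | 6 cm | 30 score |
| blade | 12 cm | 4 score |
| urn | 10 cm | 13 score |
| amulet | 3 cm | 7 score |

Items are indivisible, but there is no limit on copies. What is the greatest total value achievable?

210 score

Best value-per-unit is figurine at 30/6, and filling with it alone uses length 7×6=42. No mix of the others beats 7×30 = 210.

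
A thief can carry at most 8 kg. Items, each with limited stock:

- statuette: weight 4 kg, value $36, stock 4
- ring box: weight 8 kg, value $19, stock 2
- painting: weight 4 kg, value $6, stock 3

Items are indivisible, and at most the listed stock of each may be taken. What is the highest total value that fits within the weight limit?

Best selections within weight 8 and stock limits:
- 2×statuette: weight 8, value 72
- 1×statuette + 1×painting: weight 8, value 42
- 1×statuette: weight 4, value 36
- 1×ring box: weight 8, value 19
Best: $72.

$72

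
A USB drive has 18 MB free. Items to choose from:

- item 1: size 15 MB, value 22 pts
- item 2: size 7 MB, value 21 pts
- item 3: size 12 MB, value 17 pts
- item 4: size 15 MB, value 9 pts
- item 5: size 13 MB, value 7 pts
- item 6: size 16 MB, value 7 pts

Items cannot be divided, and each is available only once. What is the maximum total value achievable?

Check high-value combinations within 18 MB:
- item 1: size 15, value 22
- item 2: size 7, value 21
- item 3: size 12, value 17
- item 4: size 15, value 9
Best: 22 pts.

22 pts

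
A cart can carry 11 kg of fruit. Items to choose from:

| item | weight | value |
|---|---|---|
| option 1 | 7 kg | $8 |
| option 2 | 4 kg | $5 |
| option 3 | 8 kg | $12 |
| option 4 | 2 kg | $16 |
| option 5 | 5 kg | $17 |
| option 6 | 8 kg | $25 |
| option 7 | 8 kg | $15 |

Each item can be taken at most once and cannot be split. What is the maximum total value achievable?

Check high-value combinations within 11 kg:
- option 4+option 6: weight 2+8=10, value 16+25=41
- option 2+option 4+option 5: weight 4+2+5=11, value 5+16+17=38
- option 4+option 5: weight 2+5=7, value 16+17=33
- option 4+option 7: weight 2+8=10, value 16+15=31
Best: $41.

$41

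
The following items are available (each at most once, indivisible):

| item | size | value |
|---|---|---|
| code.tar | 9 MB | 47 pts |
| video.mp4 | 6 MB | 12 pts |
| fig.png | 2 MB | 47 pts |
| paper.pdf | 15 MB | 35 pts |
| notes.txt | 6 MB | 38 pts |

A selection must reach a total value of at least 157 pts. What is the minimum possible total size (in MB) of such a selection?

Subsets with value ≥ 157, sorted by total size:
- code.tar+fig.png+paper.pdf+notes.txt: size 32, value 167
- code.tar+video.mp4+fig.png+paper.pdf+notes.txt: size 38, value 179
Minimum size: 32 MB.

32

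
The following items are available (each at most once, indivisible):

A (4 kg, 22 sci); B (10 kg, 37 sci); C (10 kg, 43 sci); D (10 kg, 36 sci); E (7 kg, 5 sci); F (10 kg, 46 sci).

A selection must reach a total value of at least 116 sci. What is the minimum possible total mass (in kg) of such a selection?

Subsets with value ≥ 116, sorted by total mass:
- B+C+F: mass 30, value 126
- C+D+F: mass 30, value 125
- B+D+F: mass 30, value 119
Minimum mass: 30 kg.

30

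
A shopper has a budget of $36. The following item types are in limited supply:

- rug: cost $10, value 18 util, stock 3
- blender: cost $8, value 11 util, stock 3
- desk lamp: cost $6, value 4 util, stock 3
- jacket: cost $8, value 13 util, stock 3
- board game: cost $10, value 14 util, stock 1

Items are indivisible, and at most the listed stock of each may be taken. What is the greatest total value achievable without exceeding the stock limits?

62 util

Top feasible selections:
- 2×rug + 2×jacket: cost 36, value 62
- 2×rug + 1×blender + 1×jacket: cost 36, value 60
Best: 62 util.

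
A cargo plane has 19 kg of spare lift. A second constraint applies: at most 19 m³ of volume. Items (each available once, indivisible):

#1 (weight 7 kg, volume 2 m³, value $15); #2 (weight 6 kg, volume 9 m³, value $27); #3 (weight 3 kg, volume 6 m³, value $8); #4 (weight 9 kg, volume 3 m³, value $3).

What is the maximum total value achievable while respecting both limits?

$50

Feasible sets respecting both limits:
- #1+#2+#3: weight 16, volume 17, value 50
- #1+#2: weight 13, volume 11, value 42
- #2+#3+#4: weight 18, volume 18, value 38
- #2+#3: weight 9, volume 15, value 35
Best: $50.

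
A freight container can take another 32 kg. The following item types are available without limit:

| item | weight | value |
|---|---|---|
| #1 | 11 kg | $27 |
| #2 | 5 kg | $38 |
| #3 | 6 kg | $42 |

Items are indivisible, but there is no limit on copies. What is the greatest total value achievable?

Best value-per-unit is #2 at 38/5; filling with it alone gives 6×38 = 228.
Optimal mix: 4×#2 + 2×#3 → weight 32, value 236.

$236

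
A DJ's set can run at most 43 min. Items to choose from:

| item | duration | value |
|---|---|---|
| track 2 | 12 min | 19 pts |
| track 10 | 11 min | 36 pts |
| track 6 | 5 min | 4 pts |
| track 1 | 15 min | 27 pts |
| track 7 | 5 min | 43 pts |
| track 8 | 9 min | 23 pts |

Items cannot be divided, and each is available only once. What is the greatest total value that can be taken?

129 pts

Check high-value combinations within 43 min:
- track 10+track 1+track 7+track 8: duration 11+15+5+9=40, value 36+27+43+23=129
- track 2+track 10+track 6+track 7+track 8: duration 12+11+5+5+9=42, value 19+36+4+43+23=125
- track 2+track 10+track 1+track 7: duration 12+11+15+5=43, value 19+36+27+43=125
Best: 129 pts.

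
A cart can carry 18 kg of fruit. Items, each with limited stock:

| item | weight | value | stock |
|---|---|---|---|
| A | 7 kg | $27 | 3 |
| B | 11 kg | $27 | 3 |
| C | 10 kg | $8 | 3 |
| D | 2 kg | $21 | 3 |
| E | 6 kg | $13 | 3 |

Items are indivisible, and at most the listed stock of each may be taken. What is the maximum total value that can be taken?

$96

Best selections within weight 18 and stock limits:
- 2×A + 2×D: weight 18, value 96
- 1×A + 3×D: weight 13, value 90
- 1×B + 3×D: weight 17, value 90
- 3×D + 2×E: weight 18, value 89
Best: $96.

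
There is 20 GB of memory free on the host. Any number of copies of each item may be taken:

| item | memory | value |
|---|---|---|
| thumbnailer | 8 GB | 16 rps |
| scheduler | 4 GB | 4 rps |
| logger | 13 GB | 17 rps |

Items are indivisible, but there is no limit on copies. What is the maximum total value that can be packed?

36 rps

Best value-per-unit is thumbnailer at 16/8; filling with it alone gives 2×16 = 32.
Optimal mix: 2×thumbnailer + 1×scheduler → memory 20, value 36.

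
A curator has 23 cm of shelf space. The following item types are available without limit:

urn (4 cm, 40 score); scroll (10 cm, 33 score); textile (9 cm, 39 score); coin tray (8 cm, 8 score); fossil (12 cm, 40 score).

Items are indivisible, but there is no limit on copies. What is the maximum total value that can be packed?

200 score

Best value-per-unit is urn at 40/4, and filling with it alone uses length 5×4=20. No mix of the others beats 5×40 = 200.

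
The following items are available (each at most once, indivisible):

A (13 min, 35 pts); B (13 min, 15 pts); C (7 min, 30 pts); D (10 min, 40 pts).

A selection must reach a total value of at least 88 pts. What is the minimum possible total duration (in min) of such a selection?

30

Subsets with value ≥ 88, sorted by total duration:
- A+C+D: duration 30, value 105
- A+B+D: duration 36, value 90
- A+B+C+D: duration 43, value 120
Minimum duration: 30 min.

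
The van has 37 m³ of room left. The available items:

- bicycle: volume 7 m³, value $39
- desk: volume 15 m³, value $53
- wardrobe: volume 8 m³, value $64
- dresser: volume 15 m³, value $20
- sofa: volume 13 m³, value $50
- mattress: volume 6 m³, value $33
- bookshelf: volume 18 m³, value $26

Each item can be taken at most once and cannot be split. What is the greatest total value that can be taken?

Check high-value combinations within 37 m³:
- bicycle+desk+wardrobe+mattress: volume 7+15+8+6=36, value 39+53+64+33=189
- bicycle+wardrobe+sofa+mattress: volume 7+8+13+6=34, value 39+64+50+33=186
- desk+wardrobe+sofa: volume 15+8+13=36, value 53+64+50=167
- bicycle+desk+wardrobe: volume 7+15+8=30, value 39+53+64=156
Best: $189.

$189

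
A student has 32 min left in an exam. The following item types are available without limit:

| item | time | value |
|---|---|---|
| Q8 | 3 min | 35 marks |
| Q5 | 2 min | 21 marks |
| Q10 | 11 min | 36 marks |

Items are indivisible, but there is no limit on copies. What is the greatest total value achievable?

371 marks

Best value-per-unit is Q8 at 35/3; filling with it alone gives 10×35 = 350.
Optimal mix: 10×Q8 + 1×Q5 → time 32, value 371.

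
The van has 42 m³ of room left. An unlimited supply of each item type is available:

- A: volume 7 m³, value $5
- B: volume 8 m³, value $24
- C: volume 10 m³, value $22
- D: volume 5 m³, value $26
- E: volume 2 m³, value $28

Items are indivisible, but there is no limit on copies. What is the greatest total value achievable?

Best value-per-unit is E at 28/2, and filling with it alone uses volume 21×2=42. No mix of the others beats 21×28 = 588.

$588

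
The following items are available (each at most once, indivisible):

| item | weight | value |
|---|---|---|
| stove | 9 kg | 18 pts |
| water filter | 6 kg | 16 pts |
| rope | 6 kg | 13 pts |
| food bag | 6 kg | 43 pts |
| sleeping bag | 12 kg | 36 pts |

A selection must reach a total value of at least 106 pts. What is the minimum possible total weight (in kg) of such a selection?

Subsets with value ≥ 106, sorted by total weight:
- water filter+rope+food bag+sleeping bag: weight 30, value 108
- stove+water filter+food bag+sleeping bag: weight 33, value 113
- stove+rope+food bag+sleeping bag: weight 33, value 110
Minimum weight: 30 kg.

30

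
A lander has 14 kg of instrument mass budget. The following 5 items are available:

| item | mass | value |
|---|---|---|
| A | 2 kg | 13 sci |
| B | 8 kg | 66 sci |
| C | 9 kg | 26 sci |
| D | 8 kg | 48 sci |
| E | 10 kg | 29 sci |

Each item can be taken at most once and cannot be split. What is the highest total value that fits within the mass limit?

Check high-value combinations within 14 kg:
- A+B: mass 2+8=10, value 13+66=79
- B: mass 8, value 66
- A+D: mass 2+8=10, value 13+48=61
- D: mass 8, value 48
Best: 79 sci.

79 sci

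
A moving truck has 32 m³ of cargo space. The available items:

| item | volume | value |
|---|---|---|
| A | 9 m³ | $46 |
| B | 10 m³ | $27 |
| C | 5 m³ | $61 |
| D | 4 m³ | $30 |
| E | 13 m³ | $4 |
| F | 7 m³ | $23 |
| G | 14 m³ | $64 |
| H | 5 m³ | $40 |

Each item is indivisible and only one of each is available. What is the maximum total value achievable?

Check high-value combinations within 32 m³:
- A+C+D+G: volume 9+5+4+14=32, value 46+61+30+64=201
- A+C+D+F+H: volume 9+5+4+7+5=30, value 46+61+30+23+40=200
- C+D+G+H: volume 5+4+14+5=28, value 61+30+64+40=195
- C+F+G+H: volume 5+7+14+5=31, value 61+23+64+40=188
- B+C+D+F+H: volume 10+5+4+7+5=31, value 27+61+30+23+40=181
Best: $201.

$201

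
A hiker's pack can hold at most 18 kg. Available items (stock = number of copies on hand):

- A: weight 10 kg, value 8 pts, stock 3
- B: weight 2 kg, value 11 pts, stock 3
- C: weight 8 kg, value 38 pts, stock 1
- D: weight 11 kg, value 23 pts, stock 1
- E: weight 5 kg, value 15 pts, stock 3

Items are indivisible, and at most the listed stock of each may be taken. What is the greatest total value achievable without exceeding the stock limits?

Best selections within weight 18 and stock limits:
- 2×B + 1×C + 1×E: weight 17, value 75
- 3×B + 1×C: weight 14, value 71
- 1×C + 2×E: weight 18, value 68
- 1×B + 1×C + 1×E: weight 15, value 64
Best: 75 pts.

75 pts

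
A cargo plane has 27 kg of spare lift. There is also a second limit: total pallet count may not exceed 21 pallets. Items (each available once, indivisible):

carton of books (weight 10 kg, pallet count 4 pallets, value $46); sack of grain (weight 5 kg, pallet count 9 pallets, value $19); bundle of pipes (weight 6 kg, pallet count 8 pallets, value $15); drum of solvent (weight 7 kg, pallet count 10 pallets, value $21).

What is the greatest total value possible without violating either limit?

$80

Feasible sets respecting both limits:
- carton of books+sack of grain+bundle of pipes: weight 21, pallet count 21, value 80
- carton of books+drum of solvent: weight 17, pallet count 14, value 67
- carton of books+sack of grain: weight 15, pallet count 13, value 65
- carton of books+bundle of pipes: weight 16, pallet count 12, value 61
Best: $80.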